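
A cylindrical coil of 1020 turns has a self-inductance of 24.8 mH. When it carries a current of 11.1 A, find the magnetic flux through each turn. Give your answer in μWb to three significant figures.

Φ_B ≈ 270 μWb

From L = NΦ_B/I, the flux per turn is Φ_B = LI/N.
Φ_B = (2.480×10^-2 H)(11.1 A)/1020 = 2.699×10^-4 Wb.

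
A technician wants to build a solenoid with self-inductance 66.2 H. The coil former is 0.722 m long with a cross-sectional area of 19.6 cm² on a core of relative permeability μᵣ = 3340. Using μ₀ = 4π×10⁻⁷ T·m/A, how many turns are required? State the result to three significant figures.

N ≈ 2410 turns

A = 19.6 cm² = 1.960×10^-3 m².
From L = μ₀μᵣN²A/ℓ, N = √(Lℓ / (μ₀μᵣA)).
N = √[(66.2)(0.722) / ((4π×10⁻⁷)(3340)×1.960×10^-3)] = √(5.810×10^6) ≈ 2410.4.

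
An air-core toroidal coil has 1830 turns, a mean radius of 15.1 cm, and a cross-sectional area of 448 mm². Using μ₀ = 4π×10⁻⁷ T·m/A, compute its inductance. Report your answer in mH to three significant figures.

For a thin toroid, L = μ₀N²A/(2πR).
L = (4π×10⁻⁷)(1830)²(4.480×10^-4) / (2π×0.151 m) = 1.987×10^-3 H.

L ≈ 1.99 mH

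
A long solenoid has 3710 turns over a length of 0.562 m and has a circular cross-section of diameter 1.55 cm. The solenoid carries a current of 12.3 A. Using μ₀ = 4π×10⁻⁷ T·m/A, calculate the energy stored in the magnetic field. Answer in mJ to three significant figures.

U ≈ 439 mJ

A = π(d/2)² = π(7.750×10^-3 m)² = 1.887×10^-4 m².
L = μ₀N²A/ℓ = (4π×10⁻⁷)(3710)²(1.887×10^-4)/(0.562) = 5.807×10^-3 H.
U = ½LI² = ½(5.807×10^-3)(12.3)² = 0.4393 J.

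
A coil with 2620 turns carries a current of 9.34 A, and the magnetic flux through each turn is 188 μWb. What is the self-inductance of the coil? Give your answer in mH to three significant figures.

L ≈ 52.7 mH

Self-inductance is defined by L = NΦ_B/I (flux linkage over current).
L = (2620)(1.880×10^-4 Wb)/(9.34 A) = 5.274×10^-2 H.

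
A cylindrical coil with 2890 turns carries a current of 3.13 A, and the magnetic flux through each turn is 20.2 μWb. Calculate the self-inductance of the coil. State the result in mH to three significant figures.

L ≈ 18.7 mH

Self-inductance is defined by L = NΦ_B/I (flux linkage over current).
L = (2890)(2.020×10^-5 Wb)/(3.13 A) = 1.865×10^-2 H.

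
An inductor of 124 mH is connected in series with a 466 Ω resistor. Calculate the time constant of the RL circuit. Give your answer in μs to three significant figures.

τ = L/R = (0.124 H)/(466 Ω) = 2.661×10^-4 s.

τ ≈ 266 μs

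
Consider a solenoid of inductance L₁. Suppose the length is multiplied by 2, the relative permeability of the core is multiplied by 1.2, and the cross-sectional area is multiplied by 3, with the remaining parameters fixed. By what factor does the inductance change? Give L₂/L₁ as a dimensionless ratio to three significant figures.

For a solenoid, L ∝ μᵣN²A/ℓ.
L₂/L₁ = (2)^-1 × (1.2) × (3) = 1.80.

L₂/L₁ = 1.80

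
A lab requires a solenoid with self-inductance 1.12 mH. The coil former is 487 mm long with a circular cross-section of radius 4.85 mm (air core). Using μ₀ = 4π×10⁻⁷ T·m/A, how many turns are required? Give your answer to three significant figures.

A = πr² = π(4.850×10^-3 m)² = 7.390×10^-5 m².
From L = μ₀N²A/ℓ, N = √(Lℓ / (μ₀A)).
N = √[(1.120×10^-3)(0.487) / ((4π×10⁻⁷)×7.390×10^-5)] = √(5.874×10^6) ≈ 2423.5.

N ≈ 2420 turns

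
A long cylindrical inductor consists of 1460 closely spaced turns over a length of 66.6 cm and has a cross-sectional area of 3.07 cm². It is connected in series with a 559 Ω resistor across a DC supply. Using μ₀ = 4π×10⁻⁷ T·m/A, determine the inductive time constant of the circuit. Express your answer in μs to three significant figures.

A = 3.07 cm² = 3.070×10^-4 m².
L = μ₀N²A/ℓ = (4π×10⁻⁷)(1460)²(3.070×10^-4)/(0.666) = 1.2348×10^-3 H.
τ = L/R = (1.2348×10^-3)/(559) = 2.209×10^-6 s.

τ ≈ 2.21 μs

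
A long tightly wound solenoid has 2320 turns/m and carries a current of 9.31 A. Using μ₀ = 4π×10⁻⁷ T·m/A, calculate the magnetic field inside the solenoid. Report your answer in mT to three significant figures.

B ≈ 27.1 mT

Inside a long solenoid, B = μ₀nI.
B = (4π×10⁻⁷)(2.320×10^3 m⁻¹)(9.31 A) = 2.714×10^-2 T.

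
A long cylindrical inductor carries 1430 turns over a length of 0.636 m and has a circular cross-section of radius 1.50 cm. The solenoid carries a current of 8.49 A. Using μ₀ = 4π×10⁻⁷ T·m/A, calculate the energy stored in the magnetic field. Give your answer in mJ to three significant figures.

U ≈ 103 mJ

A = πr² = π(1.500×10^-2 m)² = 7.069×10^-4 m².
L = μ₀N²A/ℓ = (4π×10⁻⁷)(1430)²(7.069×10^-4)/(0.636) = 2.856×10^-3 H.
U = ½LI² = ½(2.856×10^-3)(8.49)² = 0.1029 J.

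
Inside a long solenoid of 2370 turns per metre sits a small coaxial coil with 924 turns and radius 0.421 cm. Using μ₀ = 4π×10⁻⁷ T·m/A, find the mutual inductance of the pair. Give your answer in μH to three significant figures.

The outer solenoid produces a uniform field B₁ = μ₀n₁I₁ across the inner coil,
so the flux linkage is N₂Φ = N₂B₁A₂ = μ₀n₁N₂A₂·I₁, giving M = μ₀n₁N₂A₂.
A₂ = πr² = π(4.210×10^-3 m)² = 5.568×10^-5 m².
M = (4π×10⁻⁷)(2370)(924)(5.568×10^-5) = 1.532×10^-4 H.

M ≈ 153 μH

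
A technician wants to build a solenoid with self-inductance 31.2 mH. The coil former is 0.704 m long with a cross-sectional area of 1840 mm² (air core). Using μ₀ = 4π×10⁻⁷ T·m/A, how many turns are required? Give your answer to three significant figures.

N ≈ 3080 turns

A = 1840 mm² = 1.840×10^-3 m².
From L = μ₀N²A/ℓ, N = √(Lℓ / (μ₀A)).
N = √[(3.120×10^-2)(0.704) / ((4π×10⁻⁷)×1.840×10^-3)] = √(9.499×10^6) ≈ 3082.1.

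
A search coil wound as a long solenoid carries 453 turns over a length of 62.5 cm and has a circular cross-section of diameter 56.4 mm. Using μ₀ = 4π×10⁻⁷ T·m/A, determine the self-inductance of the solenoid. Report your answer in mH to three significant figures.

A = π(d/2)² = π(2.820×10^-2 m)² = 2.498×10^-3 m².
For a long solenoid, L = μ₀N²A/ℓ.
L = (4π×10⁻⁷)(453)²(2.498×10^-3)/(0.625 m) = 1.031×10^-3 H.

L ≈ 1.03 mH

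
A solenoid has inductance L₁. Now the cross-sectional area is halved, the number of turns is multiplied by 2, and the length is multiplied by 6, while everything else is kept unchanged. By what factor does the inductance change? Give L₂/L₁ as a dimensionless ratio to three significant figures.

L₂/L₁ = 0.333

For a solenoid, L ∝ μᵣN²A/ℓ.
L₂/L₁ = (0.5) × (2)^2 × (6)^-1 = 0.333.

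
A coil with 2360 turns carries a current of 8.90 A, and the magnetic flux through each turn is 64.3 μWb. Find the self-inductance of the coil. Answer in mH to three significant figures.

L ≈ 17.1 mH

Self-inductance is defined by L = NΦ_B/I (flux linkage over current).
L = (2360)(6.430×10^-5 Wb)/(8.90 A) = 1.705×10^-2 H.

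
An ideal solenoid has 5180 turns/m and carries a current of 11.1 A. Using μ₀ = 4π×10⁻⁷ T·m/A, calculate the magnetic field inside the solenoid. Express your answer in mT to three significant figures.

B ≈ 72.3 mT

Inside a long solenoid, B = μ₀nI.
B = (4π×10⁻⁷)(5.180×10^3 m⁻¹)(11.1 A) = 7.225×10^-2 T.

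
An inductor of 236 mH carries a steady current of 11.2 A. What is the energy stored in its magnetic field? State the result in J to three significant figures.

U ≈ 14.8 J

Stored magnetic energy: U = ½LI².
U = ½(0.236 H)(11.2 A)² = 14.8 J.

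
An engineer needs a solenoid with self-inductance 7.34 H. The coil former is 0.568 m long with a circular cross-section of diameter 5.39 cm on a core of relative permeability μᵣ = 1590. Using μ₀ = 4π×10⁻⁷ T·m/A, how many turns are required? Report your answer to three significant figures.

A = π(d/2)² = π(2.695×10^-2 m)² = 2.282×10^-3 m².
From L = μ₀μᵣN²A/ℓ, N = √(Lℓ / (μ₀μᵣA)).
N = √[(7.34)(0.568) / ((4π×10⁻⁷)(1590)×2.282×10^-3)] = √(9.1447×10^5) ≈ 956.3.

N ≈ 956 turns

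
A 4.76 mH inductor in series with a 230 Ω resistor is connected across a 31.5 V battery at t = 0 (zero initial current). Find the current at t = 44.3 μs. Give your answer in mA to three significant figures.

τ = L/R = 4.760×10^-3/230 = 2.070×10^-5 s; final current I_∞ = ε/R = 31.5/230 = 0.137 A.
I(t) = I_∞(1 − e^(−t/τ)) with t/τ = 2.141.
I = (0.137)(1 − e^(−2.141)) = 0.1209 A.

I ≈ 121 mA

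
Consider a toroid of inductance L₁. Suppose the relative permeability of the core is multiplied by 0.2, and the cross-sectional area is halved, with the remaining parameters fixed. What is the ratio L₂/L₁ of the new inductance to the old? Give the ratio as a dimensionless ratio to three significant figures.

L₂/L₁ = 0.100

For a toroid, L ∝ μᵣN²A/R.
L₂/L₁ = (0.2) × (0.5) = 0.100.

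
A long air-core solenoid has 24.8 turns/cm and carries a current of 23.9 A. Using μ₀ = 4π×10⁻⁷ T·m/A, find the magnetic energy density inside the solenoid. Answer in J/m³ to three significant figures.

u ≈ 2210 J/m³

B = μ₀nI = (4π×10⁻⁷)(2.480×10^3)(23.9) = 7.448×10^-2 T.
u = B²/(2μ₀) = (7.448×10^-2)²/(2×4π×10⁻⁷) = 2.207×10^3 J/m³.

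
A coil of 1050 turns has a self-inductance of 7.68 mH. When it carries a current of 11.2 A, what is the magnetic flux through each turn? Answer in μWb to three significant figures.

Φ_B ≈ 81.9 μWb

From L = NΦ_B/I, the flux per turn is Φ_B = LI/N.
Φ_B = (7.680×10^-3 H)(11.2 A)/1050 = 8.192×10^-5 Wb.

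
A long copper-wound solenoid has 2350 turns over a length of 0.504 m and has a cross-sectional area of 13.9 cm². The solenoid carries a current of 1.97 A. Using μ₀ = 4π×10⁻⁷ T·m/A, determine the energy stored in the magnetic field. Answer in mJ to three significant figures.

A = 13.9 cm² = 1.390×10^-3 m².
L = μ₀N²A/ℓ = (4π×10⁻⁷)(2350)²(1.390×10^-3)/(0.504) = 1.914×10^-2 H.
U = ½LI² = ½(1.914×10^-2)(1.97)² = 3.714×10^-2 J.

U ≈ 37.1 mJ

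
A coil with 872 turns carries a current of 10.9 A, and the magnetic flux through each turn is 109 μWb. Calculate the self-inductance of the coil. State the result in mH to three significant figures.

L ≈ 8.72 mH

Self-inductance is defined by L = NΦ_B/I (flux linkage over current).
L = (872)(1.090×10^-4 Wb)/(10.9 A) = 8.720×10^-3 H.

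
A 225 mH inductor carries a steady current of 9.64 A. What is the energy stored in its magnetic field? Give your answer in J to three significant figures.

Stored magnetic energy: U = ½LI².
U = ½(0.225 H)(9.64 A)² = 10.45 J.

U ≈ 10.5 J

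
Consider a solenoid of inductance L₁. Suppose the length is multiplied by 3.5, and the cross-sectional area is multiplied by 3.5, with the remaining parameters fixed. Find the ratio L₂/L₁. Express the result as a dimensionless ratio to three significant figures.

L₂/L₁ = 1.00

For a solenoid, L ∝ μᵣN²A/ℓ.
L₂/L₁ = (3.5)^-1 × (3.5) = 1.00.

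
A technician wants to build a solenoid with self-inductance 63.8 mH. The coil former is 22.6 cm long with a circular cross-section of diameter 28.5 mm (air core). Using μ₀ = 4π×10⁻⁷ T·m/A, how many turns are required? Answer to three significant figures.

A = π(d/2)² = π(1.425×10^-2 m)² = 6.379×10^-4 m².
From L = μ₀N²A/ℓ, N = √(Lℓ / (μ₀A)).
N = √[(6.380×10^-2)(0.226) / ((4π×10⁻⁷)×6.379×10^-4)] = √(1.799×10^7) ≈ 4241.0.

N ≈ 4240 turns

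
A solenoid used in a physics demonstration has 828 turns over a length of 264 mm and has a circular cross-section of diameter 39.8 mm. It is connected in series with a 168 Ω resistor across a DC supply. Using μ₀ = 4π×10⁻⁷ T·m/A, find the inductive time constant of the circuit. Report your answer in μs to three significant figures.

τ ≈ 24.2 μs

A = π(d/2)² = π(1.990×10^-2 m)² = 1.244×10^-3 m².
L = μ₀N²A/ℓ = (4π×10⁻⁷)(828)²(1.244×10^-3)/(0.264) = 4.060×10^-3 H.
τ = L/R = (4.060×10^-3)/(168) = 2.417×10^-5 s.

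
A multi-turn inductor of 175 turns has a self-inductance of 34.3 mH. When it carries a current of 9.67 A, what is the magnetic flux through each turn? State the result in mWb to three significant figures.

Φ_B ≈ 1.90 mWb

From L = NΦ_B/I, the flux per turn is Φ_B = LI/N.
Φ_B = (3.430×10^-2 H)(9.67 A)/175 = 1.895×10^-3 Wb.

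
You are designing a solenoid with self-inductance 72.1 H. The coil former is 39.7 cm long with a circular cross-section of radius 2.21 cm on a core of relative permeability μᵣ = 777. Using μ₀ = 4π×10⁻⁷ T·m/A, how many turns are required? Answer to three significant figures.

N ≈ 4370 turns

A = πr² = π(2.210×10^-2 m)² = 1.534×10^-3 m².
From L = μ₀μᵣN²A/ℓ, N = √(Lℓ / (μ₀μᵣA)).
N = √[(72.1)(0.397) / ((4π×10⁻⁷)(777)×1.534×10^-3)] = √(1.911×10^7) ≈ 4371.0.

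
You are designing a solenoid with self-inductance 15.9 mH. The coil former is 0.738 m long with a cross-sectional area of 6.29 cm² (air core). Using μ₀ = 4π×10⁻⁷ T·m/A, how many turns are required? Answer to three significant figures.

A = 6.29 cm² = 6.290×10^-4 m².
From L = μ₀N²A/ℓ, N = √(Lℓ / (μ₀A)).
N = √[(1.590×10^-2)(0.738) / ((4π×10⁻⁷)×6.290×10^-4)] = √(1.4845×10^7) ≈ 3853.0.

N ≈ 3850 turns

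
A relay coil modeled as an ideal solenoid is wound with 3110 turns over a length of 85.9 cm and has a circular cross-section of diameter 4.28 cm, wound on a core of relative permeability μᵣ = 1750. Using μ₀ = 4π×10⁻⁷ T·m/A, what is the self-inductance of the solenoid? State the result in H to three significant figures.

A = π(d/2)² = π(2.140×10^-2 m)² = 1.439×10^-3 m².
For a long solenoid, L = μ₀μᵣN²A/ℓ.
L = (4π×10⁻⁷)(1750)(3110)²(1.439×10^-3)/(0.859 m) = 35.62 H.

L ≈ 35.6 H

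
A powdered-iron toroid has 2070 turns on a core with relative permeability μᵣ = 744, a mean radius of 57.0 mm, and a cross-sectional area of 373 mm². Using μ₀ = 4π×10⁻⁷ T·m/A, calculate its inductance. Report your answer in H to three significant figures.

For a thin toroid, L = μ₀μᵣN²A/(2πR).
L = (4π×10⁻⁷)(744)(2070)²(3.730×10^-4) / (2π×5.700×10^-2 m) = 4.172 H.

L ≈ 4.17 H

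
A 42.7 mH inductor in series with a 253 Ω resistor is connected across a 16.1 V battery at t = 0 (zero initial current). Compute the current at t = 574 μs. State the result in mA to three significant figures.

τ = L/R = 4.270×10^-2/253 = 1.688×10^-4 s; final current I_∞ = ε/R = 16.1/253 = 6.364×10^-2 A.
I(t) = I_∞(1 − e^(−t/τ)) with t/τ = 3.401.
I = (6.364×10^-2)(1 − e^(−3.401)) = 6.151×10^-2 A.

I ≈ 61.5 mA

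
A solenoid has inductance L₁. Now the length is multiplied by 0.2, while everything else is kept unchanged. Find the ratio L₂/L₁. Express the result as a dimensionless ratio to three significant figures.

For a solenoid, L ∝ μᵣN²A/ℓ.
L₂/L₁ = (0.2)^-1 = 5.00.

L₂/L₁ = 5.00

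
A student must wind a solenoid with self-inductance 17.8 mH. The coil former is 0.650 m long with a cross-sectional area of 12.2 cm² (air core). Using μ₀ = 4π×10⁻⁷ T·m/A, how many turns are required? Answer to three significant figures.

N ≈ 2750 turns

A = 12.2 cm² = 1.220×10^-3 m².
From L = μ₀N²A/ℓ, N = √(Lℓ / (μ₀A)).
N = √[(1.780×10^-2)(0.65) / ((4π×10⁻⁷)×1.220×10^-3)] = √(7.547×10^6) ≈ 2747.1.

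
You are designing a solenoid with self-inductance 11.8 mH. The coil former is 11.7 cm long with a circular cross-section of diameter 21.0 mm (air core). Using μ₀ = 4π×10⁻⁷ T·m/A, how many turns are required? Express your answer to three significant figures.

A = π(d/2)² = π(1.050×10^-2 m)² = 3.464×10^-4 m².
From L = μ₀N²A/ℓ, N = √(Lℓ / (μ₀A)).
N = √[(1.180×10^-2)(0.117) / ((4π×10⁻⁷)×3.464×10^-4)] = √(3.172×10^6) ≈ 1781.0.

N ≈ 1780 turns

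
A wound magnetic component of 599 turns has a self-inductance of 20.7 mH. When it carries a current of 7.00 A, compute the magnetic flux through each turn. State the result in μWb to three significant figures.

From L = NΦ_B/I, the flux per turn is Φ_B = LI/N.
Φ_B = (2.070×10^-2 H)(7.00 A)/599 = 2.419×10^-4 Wb.

Φ_B ≈ 242 μWb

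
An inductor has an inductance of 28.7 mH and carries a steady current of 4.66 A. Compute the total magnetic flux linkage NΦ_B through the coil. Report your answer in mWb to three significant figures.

From L = NΦ_B/I, the flux linkage is NΦ_B = LI.
NΦ_B = (2.870×10^-2 H)(4.66 A) = 0.1337 Wb.

NΦ_B ≈ 134 mWb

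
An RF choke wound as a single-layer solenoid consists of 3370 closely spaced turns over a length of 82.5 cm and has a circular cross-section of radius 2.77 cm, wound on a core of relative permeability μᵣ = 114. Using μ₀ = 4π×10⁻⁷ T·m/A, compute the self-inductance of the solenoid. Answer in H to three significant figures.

L ≈ 4.75 H

A = πr² = π(2.770×10^-2 m)² = 2.411×10^-3 m².
For a long solenoid, L = μ₀μᵣN²A/ℓ.
L = (4π×10⁻⁷)(114)(3370)²(2.411×10^-3)/(0.825 m) = 4.754 H.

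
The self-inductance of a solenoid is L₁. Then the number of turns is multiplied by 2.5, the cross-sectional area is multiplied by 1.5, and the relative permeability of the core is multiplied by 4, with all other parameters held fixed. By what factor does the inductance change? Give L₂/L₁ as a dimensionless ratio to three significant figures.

L₂/L₁ = 37.5

For a solenoid, L ∝ μᵣN²A/ℓ.
L₂/L₁ = (2.5)^2 × (1.5) × (4) = 37.5.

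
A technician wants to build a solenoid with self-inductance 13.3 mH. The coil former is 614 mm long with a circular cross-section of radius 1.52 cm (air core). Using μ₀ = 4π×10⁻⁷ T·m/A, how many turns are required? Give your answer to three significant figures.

A = πr² = π(1.520×10^-2 m)² = 7.258×10^-4 m².
From L = μ₀N²A/ℓ, N = √(Lℓ / (μ₀A)).
N = √[(1.330×10^-2)(0.614) / ((4π×10⁻⁷)×7.258×10^-4)] = √(8.953×10^6) ≈ 2992.2.

N ≈ 2990 turns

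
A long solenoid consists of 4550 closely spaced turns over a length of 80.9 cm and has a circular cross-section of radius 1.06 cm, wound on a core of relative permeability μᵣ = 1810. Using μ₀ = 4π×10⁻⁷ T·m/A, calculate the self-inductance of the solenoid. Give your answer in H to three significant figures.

A = πr² = π(1.060×10^-2 m)² = 3.530×10^-4 m².
For a long solenoid, L = μ₀μᵣN²A/ℓ.
L = (4π×10⁻⁷)(1810)(4550)²(3.530×10^-4)/(0.809 m) = 20.546 H.

L ≈ 20.5 H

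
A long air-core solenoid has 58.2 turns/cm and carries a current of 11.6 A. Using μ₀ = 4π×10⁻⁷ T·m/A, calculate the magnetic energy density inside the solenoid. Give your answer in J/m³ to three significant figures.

u ≈ 2860 J/m³

B = μ₀nI = (4π×10⁻⁷)(5.820×10^3)(11.6) = 8.484×10^-2 T.
u = B²/(2μ₀) = (8.484×10^-2)²/(2×4π×10⁻⁷) = 2.864×10^3 J/m³.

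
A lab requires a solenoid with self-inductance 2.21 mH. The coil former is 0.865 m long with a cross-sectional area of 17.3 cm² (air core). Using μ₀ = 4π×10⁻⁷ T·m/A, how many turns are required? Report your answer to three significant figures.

A = 17.3 cm² = 1.730×10^-3 m².
From L = μ₀N²A/ℓ, N = √(Lℓ / (μ₀A)).
N = √[(2.210×10^-3)(0.865) / ((4π×10⁻⁷)×1.730×10^-3)] = √(8.793×10^5) ≈ 937.7.

N ≈ 938 turns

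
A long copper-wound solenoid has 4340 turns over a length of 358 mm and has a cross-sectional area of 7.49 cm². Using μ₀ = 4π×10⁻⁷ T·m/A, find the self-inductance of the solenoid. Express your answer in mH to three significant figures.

L ≈ 49.5 mH

A = 7.49 cm² = 7.490×10^-4 m².
For a long solenoid, L = μ₀N²A/ℓ.
L = (4π×10⁻⁷)(4340)²(7.490×10^-4)/(0.358 m) = 4.952×10^-2 H.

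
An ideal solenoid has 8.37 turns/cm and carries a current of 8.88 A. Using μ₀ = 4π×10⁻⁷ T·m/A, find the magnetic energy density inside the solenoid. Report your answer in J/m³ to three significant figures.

B = μ₀nI = (4π×10⁻⁷)(837)(8.88) = 9.340×10^-3 T.
u = B²/(2μ₀) = (9.340×10^-3)²/(2×4π×10⁻⁷) = 34.71 J/m³.

u ≈ 34.7 J/m³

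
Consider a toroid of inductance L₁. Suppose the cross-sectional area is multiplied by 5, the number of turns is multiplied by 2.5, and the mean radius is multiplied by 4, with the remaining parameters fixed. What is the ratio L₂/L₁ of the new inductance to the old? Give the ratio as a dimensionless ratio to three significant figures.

L₂/L₁ = 7.81

For a toroid, L ∝ μᵣN²A/R.
L₂/L₁ = (5) × (2.5)^2 × (4)^-1 = 7.81.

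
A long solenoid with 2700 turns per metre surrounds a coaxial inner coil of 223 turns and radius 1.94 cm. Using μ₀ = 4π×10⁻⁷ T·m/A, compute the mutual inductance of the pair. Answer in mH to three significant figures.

The outer solenoid produces a uniform field B₁ = μ₀n₁I₁ across the inner coil,
so the flux linkage is N₂Φ = N₂B₁A₂ = μ₀n₁N₂A₂·I₁, giving M = μ₀n₁N₂A₂.
A₂ = πr² = π(1.940×10^-2 m)² = 1.182×10^-3 m².
M = (4π×10⁻⁷)(2700)(223)(1.182×10^-3) = 8.946×10^-4 H.

M ≈ 0.895 mH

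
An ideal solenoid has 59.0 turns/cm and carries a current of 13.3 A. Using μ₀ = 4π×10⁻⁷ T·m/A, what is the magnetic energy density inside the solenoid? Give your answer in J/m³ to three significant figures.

u ≈ 3870 J/m³

B = μ₀nI = (4π×10⁻⁷)(5.900×10^3)(13.3) = 9.861×10^-2 T.
u = B²/(2μ₀) = (9.861×10^-2)²/(2×4π×10⁻⁷) = 3.869×10^3 J/m³.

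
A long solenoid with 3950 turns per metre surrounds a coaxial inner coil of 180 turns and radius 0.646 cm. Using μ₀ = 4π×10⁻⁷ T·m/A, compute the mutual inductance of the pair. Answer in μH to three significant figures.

M ≈ 117 μH

The outer solenoid produces a uniform field B₁ = μ₀n₁I₁ across the inner coil,
so the flux linkage is N₂Φ = N₂B₁A₂ = μ₀n₁N₂A₂·I₁, giving M = μ₀n₁N₂A₂.
A₂ = πr² = π(6.460×10^-3 m)² = 1.311×10^-4 m².
M = (4π×10⁻⁷)(3950)(180)(1.311×10^-4) = 1.171×10^-4 H.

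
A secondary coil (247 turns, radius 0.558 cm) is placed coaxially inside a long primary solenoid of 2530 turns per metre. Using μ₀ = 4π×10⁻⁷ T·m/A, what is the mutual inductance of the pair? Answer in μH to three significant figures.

M ≈ 76.8 μH

The outer solenoid produces a uniform field B₁ = μ₀n₁I₁ across the inner coil,
so the flux linkage is N₂Φ = N₂B₁A₂ = μ₀n₁N₂A₂·I₁, giving M = μ₀n₁N₂A₂.
A₂ = πr² = π(5.580×10^-3 m)² = 9.782×10^-5 m².
M = (4π×10⁻⁷)(2530)(247)(9.782×10^-5) = 7.681×10^-5 H.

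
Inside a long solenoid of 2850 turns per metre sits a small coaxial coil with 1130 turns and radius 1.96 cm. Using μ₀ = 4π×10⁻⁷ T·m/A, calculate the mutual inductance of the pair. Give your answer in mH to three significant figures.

M ≈ 4.88 mH

The outer solenoid produces a uniform field B₁ = μ₀n₁I₁ across the inner coil,
so the flux linkage is N₂Φ = N₂B₁A₂ = μ₀n₁N₂A₂·I₁, giving M = μ₀n₁N₂A₂.
A₂ = πr² = π(1.960×10^-2 m)² = 1.207×10^-3 m².
M = (4π×10⁻⁷)(2850)(1130)(1.207×10^-3) = 4.884×10^-3 H.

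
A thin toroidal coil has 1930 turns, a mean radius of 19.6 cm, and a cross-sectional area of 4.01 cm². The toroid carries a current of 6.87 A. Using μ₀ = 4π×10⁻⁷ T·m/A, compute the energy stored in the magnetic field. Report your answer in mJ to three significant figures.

L = μ₀N²A/(2πR) = (4π×10⁻⁷)(1930)²(4.010×10^-4)/(2π×0.196) = 1.524×10^-3 H.
U = ½LI² = ½(1.524×10^-3)(6.87)² = 3.597×10^-2 J.

U ≈ 36.0 mJ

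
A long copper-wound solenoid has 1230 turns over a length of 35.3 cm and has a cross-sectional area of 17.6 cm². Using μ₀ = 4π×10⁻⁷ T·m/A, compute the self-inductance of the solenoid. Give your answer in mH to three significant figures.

L ≈ 9.48 mH

A = 17.6 cm² = 1.760×10^-3 m².
For a long solenoid, L = μ₀N²A/ℓ.
L = (4π×10⁻⁷)(1230)²(1.760×10^-3)/(0.353 m) = 9.479×10^-3 H.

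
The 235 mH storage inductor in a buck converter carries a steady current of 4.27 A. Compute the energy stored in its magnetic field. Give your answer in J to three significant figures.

U ≈ 2.14 J

Stored magnetic energy: U = ½LI².
U = ½(0.235 H)(4.27 A)² = 2.142 J.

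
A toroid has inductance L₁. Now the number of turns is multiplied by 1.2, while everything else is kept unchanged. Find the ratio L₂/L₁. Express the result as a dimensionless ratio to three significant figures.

For a toroid, L ∝ μᵣN²A/R.
L₂/L₁ = (1.2)^2 = 1.44.

L₂/L₁ = 1.44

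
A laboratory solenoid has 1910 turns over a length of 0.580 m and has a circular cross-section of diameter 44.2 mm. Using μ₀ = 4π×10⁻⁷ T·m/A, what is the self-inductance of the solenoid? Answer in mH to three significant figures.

A = π(d/2)² = π(2.210×10^-2 m)² = 1.534×10^-3 m².
For a long solenoid, L = μ₀N²A/ℓ.
L = (4π×10⁻⁷)(1910)²(1.534×10^-3)/(0.58 m) = 1.213×10^-2 H.

L ≈ 12.1 mH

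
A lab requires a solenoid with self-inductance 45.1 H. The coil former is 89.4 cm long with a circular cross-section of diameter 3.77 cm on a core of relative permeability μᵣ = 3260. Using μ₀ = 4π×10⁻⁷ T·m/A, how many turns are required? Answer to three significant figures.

A = π(d/2)² = π(1.885×10^-2 m)² = 1.116×10^-3 m².
From L = μ₀μᵣN²A/ℓ, N = √(Lℓ / (μ₀μᵣA)).
N = √[(45.1)(0.894) / ((4π×10⁻⁷)(3260)×1.116×10^-3)] = √(8.817×10^6) ≈ 2969.3.

N ≈ 2970 turns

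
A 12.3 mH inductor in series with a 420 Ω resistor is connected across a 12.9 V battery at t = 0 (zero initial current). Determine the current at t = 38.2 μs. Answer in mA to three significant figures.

I ≈ 22.4 mA

τ = L/R = 1.230×10^-2/420 = 2.929×10^-5 s; final current I_∞ = ε/R = 12.9/420 = 3.071×10^-2 A.
I(t) = I_∞(1 − e^(−t/τ)) with t/τ = 1.304.
I = (3.071×10^-2)(1 − e^(−1.304)) = 2.238×10^-2 A.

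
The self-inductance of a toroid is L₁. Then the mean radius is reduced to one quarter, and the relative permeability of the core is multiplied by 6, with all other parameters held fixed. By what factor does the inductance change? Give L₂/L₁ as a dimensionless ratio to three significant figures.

For a toroid, L ∝ μᵣN²A/R.
L₂/L₁ = (0.25)^-1 × (6) = 24.0.

L₂/L₁ = 24.0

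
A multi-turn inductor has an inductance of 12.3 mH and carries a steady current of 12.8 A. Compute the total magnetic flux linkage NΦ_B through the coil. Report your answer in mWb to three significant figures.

From L = NΦ_B/I, the flux linkage is NΦ_B = LI.
NΦ_B = (1.230×10^-2 H)(12.8 A) = 0.1574 Wb.

NΦ_B ≈ 157 mWb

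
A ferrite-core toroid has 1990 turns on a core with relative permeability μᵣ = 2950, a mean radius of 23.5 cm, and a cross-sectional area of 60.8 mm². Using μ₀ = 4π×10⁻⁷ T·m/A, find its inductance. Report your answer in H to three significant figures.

For a thin toroid, L = μ₀μᵣN²A/(2πR).
L = (4π×10⁻⁷)(2950)(1990)²(6.080×10^-5) / (2π×0.235 m) = 0.604497 H.

L ≈ 0.604 H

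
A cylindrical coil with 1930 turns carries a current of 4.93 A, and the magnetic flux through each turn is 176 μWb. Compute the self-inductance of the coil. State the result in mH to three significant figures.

Self-inductance is defined by L = NΦ_B/I (flux linkage over current).
L = (1930)(1.760×10^-4 Wb)/(4.93 A) = 6.890×10^-2 H.

L ≈ 68.9 mH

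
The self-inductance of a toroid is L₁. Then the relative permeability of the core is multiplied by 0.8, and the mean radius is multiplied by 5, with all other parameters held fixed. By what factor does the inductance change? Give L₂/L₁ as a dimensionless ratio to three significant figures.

L₂/L₁ = 0.160

For a toroid, L ∝ μᵣN²A/R.
L₂/L₁ = (0.8) × (5)^-1 = 0.160.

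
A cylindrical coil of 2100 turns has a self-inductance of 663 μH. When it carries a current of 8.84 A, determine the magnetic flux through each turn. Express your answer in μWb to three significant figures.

From L = NΦ_B/I, the flux per turn is Φ_B = LI/N.
Φ_B = (6.630×10^-4 H)(8.84 A)/2100 = 2.791×10^-6 Wb.

Φ_B ≈ 2.79 μWb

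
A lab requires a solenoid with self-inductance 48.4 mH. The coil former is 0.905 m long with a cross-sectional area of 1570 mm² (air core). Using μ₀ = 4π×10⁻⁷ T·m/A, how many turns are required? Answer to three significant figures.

N ≈ 4710 turns

A = 1570 mm² = 1.570×10^-3 m².
From L = μ₀N²A/ℓ, N = √(Lℓ / (μ₀A)).
N = √[(4.840×10^-2)(0.905) / ((4π×10⁻⁷)×1.570×10^-3)] = √(2.220×10^7) ≈ 4711.9.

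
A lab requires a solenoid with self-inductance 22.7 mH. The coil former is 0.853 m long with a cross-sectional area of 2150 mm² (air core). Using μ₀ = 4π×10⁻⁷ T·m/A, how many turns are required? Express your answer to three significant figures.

A = 2150 mm² = 2.150×10^-3 m².
From L = μ₀N²A/ℓ, N = √(Lℓ / (μ₀A)).
N = √[(2.270×10^-2)(0.853) / ((4π×10⁻⁷)×2.150×10^-3)] = √(7.167×10^6) ≈ 2677.1.

N ≈ 2680 turns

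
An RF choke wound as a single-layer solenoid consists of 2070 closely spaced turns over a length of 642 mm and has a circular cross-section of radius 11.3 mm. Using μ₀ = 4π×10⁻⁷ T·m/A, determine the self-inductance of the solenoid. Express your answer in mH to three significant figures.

A = πr² = π(1.130×10^-2 m)² = 4.011×10^-4 m².
For a long solenoid, L = μ₀N²A/ℓ.
L = (4π×10⁻⁷)(2070)²(4.011×10^-4)/(0.642 m) = 3.3645×10^-3 H.

L ≈ 3.36 mH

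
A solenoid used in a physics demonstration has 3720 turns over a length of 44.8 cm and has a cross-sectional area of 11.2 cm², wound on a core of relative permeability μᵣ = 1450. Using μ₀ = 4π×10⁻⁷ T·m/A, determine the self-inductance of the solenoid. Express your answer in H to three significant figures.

A = 11.2 cm² = 1.120×10^-3 m².
For a long solenoid, L = μ₀μᵣN²A/ℓ.
L = (4π×10⁻⁷)(1450)(3720)²(1.120×10^-3)/(0.448 m) = 63.04 H.

L ≈ 63.0 H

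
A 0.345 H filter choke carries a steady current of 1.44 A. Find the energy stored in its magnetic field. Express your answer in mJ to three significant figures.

Stored magnetic energy: U = ½LI².
U = ½(0.345 H)(1.44 A)² = 0.3577 J.

U ≈ 358 mJ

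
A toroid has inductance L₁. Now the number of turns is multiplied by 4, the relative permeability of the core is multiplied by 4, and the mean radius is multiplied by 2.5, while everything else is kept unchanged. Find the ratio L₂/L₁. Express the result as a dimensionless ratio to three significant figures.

L₂/L₁ = 25.6

For a toroid, L ∝ μᵣN²A/R.
L₂/L₁ = (4)^2 × (4) × (2.5)^-1 = 25.6.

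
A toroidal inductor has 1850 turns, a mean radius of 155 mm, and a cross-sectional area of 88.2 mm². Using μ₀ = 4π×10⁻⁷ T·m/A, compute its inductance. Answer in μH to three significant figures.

L ≈ 390 μH

For a thin toroid, L = μ₀N²A/(2πR).
L = (4π×10⁻⁷)(1850)²(8.820×10^-5) / (2π×0.155 m) = 3.895×10^-4 H.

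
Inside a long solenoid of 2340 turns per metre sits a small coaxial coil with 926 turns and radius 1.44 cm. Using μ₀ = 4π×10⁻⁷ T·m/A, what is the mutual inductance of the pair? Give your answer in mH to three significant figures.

The outer solenoid produces a uniform field B₁ = μ₀n₁I₁ across the inner coil,
so the flux linkage is N₂Φ = N₂B₁A₂ = μ₀n₁N₂A₂·I₁, giving M = μ₀n₁N₂A₂.
A₂ = πr² = π(1.440×10^-2 m)² = 6.514×10^-4 m².
M = (4π×10⁻⁷)(2340)(926)(6.514×10^-4) = 1.774×10^-3 H.

M ≈ 1.77 mH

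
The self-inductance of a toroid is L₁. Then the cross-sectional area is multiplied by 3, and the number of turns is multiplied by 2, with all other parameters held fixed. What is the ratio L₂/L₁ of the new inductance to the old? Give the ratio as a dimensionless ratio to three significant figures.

L₂/L₁ = 12.0

For a toroid, L ∝ μᵣN²A/R.
L₂/L₁ = (3) × (2)^2 = 12.0.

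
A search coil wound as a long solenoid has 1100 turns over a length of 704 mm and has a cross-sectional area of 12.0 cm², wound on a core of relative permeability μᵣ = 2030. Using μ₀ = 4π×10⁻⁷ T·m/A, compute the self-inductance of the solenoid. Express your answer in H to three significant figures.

A = 12.0 cm² = 1.200×10^-3 m².
For a long solenoid, L = μ₀μᵣN²A/ℓ.
L = (4π×10⁻⁷)(2030)(1100)²(1.200×10^-3)/(0.704 m) = 5.261 H.

L ≈ 5.26 H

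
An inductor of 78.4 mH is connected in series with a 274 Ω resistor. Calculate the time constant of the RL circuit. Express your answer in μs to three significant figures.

τ = L/R = (7.840×10^-2 H)/(274 Ω) = 2.861×10^-4 s.

τ ≈ 286 μs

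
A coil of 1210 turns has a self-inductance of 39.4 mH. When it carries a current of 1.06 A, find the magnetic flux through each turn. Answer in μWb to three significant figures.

Φ_B ≈ 34.5 μWb

From L = NΦ_B/I, the flux per turn is Φ_B = LI/N.
Φ_B = (3.940×10^-2 H)(1.06 A)/1210 = 3.452×10^-5 Wb.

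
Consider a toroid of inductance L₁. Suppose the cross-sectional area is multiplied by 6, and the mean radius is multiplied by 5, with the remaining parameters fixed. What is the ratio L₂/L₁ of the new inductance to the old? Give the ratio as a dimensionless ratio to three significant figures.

For a toroid, L ∝ μᵣN²A/R.
L₂/L₁ = (6) × (5)^-1 = 1.20.

L₂/L₁ = 1.20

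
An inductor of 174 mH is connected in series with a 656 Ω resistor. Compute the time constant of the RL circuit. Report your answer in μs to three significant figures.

τ ≈ 265 μs

τ = L/R = (0.174 H)/(656 Ω) = 2.652×10^-4 s.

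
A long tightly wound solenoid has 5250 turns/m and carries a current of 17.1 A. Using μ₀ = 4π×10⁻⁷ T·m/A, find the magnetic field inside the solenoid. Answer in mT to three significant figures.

B ≈ 113 mT

Inside a long solenoid, B = μ₀nI.
B = (4π×10⁻⁷)(5.250×10^3 m⁻¹)(17.1 A) = 0.1128 T.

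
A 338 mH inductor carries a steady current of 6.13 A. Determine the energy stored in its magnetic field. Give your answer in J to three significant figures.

U ≈ 6.35 J

Stored magnetic energy: U = ½LI².
U = ½(0.338 H)(6.13 A)² = 6.35 J.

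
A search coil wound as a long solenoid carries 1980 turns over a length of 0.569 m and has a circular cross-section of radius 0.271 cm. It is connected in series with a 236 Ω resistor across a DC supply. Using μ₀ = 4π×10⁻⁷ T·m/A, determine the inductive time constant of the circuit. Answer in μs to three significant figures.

A = πr² = π(2.710×10^-3 m)² = 2.307×10^-5 m².
L = μ₀N²A/ℓ = (4π×10⁻⁷)(1980)²(2.307×10^-5)/(0.569) = 1.998×10^-4 H.
τ = L/R = (1.998×10^-4)/(236) = 8.4646×10^-7 s.

τ ≈ 0.846 μs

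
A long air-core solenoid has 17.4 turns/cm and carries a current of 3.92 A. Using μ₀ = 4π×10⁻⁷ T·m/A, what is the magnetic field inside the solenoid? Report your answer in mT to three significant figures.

B ≈ 8.57 mT

Inside a long solenoid, B = μ₀nI.
B = (4π×10⁻⁷)(1.740×10^3 m⁻¹)(3.92 A) = 8.571×10^-3 T.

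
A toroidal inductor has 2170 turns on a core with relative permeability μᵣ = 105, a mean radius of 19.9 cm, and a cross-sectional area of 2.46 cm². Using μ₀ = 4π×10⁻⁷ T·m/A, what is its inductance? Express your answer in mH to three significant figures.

L ≈ 122 mH

For a thin toroid, L = μ₀μᵣN²A/(2πR).
L = (4π×10⁻⁷)(105)(2170)²(2.460×10^-4) / (2π×0.199 m) = 0.1222 H.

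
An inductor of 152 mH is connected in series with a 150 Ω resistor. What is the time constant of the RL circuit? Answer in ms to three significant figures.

τ = L/R = (0.152 H)/(150 Ω) = 1.013×10^-3 s.

τ ≈ 1.01 ms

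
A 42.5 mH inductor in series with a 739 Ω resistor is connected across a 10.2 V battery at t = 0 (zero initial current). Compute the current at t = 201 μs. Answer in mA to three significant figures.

τ = L/R = 4.250×10^-2/739 = 5.751×10^-5 s; final current I_∞ = ε/R = 10.2/739 = 1.380×10^-2 A.
I(t) = I_∞(1 − e^(−t/τ)) with t/τ = 3.495.
I = (1.380×10^-2)(1 − e^(−3.495)) = 1.338×10^-2 A.

I ≈ 13.4 mA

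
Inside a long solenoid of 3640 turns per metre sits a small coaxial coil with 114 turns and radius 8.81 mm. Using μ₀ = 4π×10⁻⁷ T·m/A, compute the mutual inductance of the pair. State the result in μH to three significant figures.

M ≈ 127 μH

The outer solenoid produces a uniform field B₁ = μ₀n₁I₁ across the inner coil,
so the flux linkage is N₂Φ = N₂B₁A₂ = μ₀n₁N₂A₂·I₁, giving M = μ₀n₁N₂A₂.
A₂ = πr² = π(8.810×10^-3 m)² = 2.438×10^-4 m².
M = (4π×10⁻⁷)(3640)(114)(2.438×10^-4) = 1.272×10^-4 H.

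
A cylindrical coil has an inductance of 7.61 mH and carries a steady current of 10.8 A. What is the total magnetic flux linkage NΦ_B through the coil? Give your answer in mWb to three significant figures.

From L = NΦ_B/I, the flux linkage is NΦ_B = LI.
NΦ_B = (7.610×10^-3 H)(10.8 A) = 8.219×10^-2 Wb.

NΦ_B ≈ 82.2 mWb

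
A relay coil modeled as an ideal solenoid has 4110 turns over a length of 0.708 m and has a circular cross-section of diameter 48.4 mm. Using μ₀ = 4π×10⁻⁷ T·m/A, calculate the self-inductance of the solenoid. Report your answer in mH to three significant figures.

L ≈ 55.2 mH

A = π(d/2)² = π(2.420×10^-2 m)² = 1.840×10^-3 m².
For a long solenoid, L = μ₀N²A/ℓ.
L = (4π×10⁻⁷)(4110)²(1.840×10^-3)/(0.708 m) = 5.516×10^-2 H.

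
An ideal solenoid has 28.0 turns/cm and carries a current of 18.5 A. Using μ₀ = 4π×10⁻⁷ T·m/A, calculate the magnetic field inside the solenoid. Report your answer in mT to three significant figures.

B ≈ 65.1 mT

Inside a long solenoid, B = μ₀nI.
B = (4π×10⁻⁷)(2.800×10^3 m⁻¹)(18.5 A) = 6.509×10^-2 T.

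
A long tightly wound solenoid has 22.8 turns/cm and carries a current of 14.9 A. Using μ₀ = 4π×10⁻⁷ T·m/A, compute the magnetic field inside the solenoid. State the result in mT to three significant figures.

B ≈ 42.7 mT

Inside a long solenoid, B = μ₀nI.
B = (4π×10⁻⁷)(2.280×10^3 m⁻¹)(14.9 A) = 4.269×10^-2 T.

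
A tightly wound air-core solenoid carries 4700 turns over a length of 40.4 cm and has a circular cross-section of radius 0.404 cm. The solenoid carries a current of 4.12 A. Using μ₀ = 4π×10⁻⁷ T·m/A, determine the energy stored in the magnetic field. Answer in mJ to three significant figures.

A = πr² = π(4.040×10^-3 m)² = 5.128×10^-5 m².
L = μ₀N²A/ℓ = (4π×10⁻⁷)(4700)²(5.128×10^-5)/(0.404) = 3.523×10^-3 H.
U = ½LI² = ½(3.523×10^-3)(4.12)² = 2.990×10^-2 J.

U ≈ 29.9 mJ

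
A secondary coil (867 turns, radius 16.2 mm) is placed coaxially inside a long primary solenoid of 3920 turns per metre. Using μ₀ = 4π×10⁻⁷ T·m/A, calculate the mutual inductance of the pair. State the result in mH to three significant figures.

M ≈ 3.52 mH

The outer solenoid produces a uniform field B₁ = μ₀n₁I₁ across the inner coil,
so the flux linkage is N₂Φ = N₂B₁A₂ = μ₀n₁N₂A₂·I₁, giving M = μ₀n₁N₂A₂.
A₂ = πr² = π(1.620×10^-2 m)² = 8.2448×10^-4 m².
M = (4π×10⁻⁷)(3920)(867)(8.2448×10^-4) = 3.521×10^-3 H.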